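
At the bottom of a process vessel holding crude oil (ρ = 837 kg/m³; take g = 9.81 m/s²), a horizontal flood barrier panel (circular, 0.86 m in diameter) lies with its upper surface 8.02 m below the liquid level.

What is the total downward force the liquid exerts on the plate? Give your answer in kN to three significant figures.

F ≈ 38.3 kN

γ = ρg = 837 × 9.81 / 1000 = 8.21097 kN/m³.
The plate is horizontal, so pressure is uniform at p = γ·h = 8.21097 × 8.02 = 65.852 kN/m².
A = π(0.43)² = 0.58088 m².
F = p·A = 65.852 × 0.58088 = 38.2521 kN.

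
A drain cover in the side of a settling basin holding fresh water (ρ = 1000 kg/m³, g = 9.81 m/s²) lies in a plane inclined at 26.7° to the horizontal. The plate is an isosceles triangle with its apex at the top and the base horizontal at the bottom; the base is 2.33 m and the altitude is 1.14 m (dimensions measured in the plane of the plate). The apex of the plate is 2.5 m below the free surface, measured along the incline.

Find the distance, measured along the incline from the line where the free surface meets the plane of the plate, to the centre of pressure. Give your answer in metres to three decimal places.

γ = ρg = 1000 × 9.81 = 9810 N/m³ = 9.81 kN/m³.
Let θ = 26.7° be the plate's angle to the horizontal; measure y along the incline from where the plane meets the free surface. Vertical depth h = y·sinθ with sinθ = 0.449319.
With the apex up, the centroid sits 2h/3 = 2 × 1.14/3 = 0.76 m below the apex, so y_c = 2.5 + 0.76 = 3.26 m and h_c = 3.26 × 0.449319 = 1.46478 m.
A = ½ × 2.33 × 1.14 = 1.3281 m².
Resultant F = γ·h_c·A = 9.81 × 1.46478 × 1.3281 = 19.0841 kN.
I_c = b·h³/36 = 2.33 × 1.14³/36 = 0.0958888 m⁴.
Centre of pressure: y_p = y_c + I_c/(y_c·A) = 3.26 + 0.0958888/(3.26 × 1.3281) = 3.26 + 0.0221472 = 3.28215 m along the plane.

y_p = 3.282 m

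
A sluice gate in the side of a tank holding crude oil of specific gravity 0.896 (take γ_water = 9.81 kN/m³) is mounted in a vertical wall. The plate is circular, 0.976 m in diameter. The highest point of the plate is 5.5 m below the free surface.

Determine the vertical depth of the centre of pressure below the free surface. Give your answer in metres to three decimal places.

γ = 0.896 × 9.81 = 8.78976 kN/m³.
The centroid is at the centre, 0.488 m below the top of the plate, so the centroid depth is h_c = 5.5 + 0.488 = 5.988 m.
A = π(0.488)² = 0.748151 m².
Resultant F = γ·h_c·A = 8.78976 × 5.988 × 0.748151 = 39.3775 kN.
I_c = πr⁴/4 = π × 0.488⁴/4 = 0.0445419 m⁴.
Centre of pressure: y_p = y_c + I_c/(y_c·A) = 5.988 + 0.0445419/(5.988 × 0.748151) = 5.988 + 0.00994255 = 5.99794 m along the plane.

h_p = 5.998 m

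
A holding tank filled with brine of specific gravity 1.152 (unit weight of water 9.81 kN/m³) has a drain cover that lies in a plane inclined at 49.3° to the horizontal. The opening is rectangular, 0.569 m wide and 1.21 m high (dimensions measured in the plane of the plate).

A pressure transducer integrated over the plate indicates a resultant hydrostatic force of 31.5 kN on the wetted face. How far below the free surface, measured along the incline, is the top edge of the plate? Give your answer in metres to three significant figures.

γ = 1.152 × 9.81 = 11.30112 kN/m³.
A = 0.569 × 1.21 = 0.68849 m².
From F = γ·h_c·A, the centroid depth is h_c = 31.5/(11.30112 × 0.68849) = 4.04847 m.
Let θ = 49.3° be the plate's angle to the horizontal; measure y along the incline from where the plane meets the free surface. Vertical depth h = y·sinθ with sinθ = 0.758134.
Along the incline, y_c = h_c/sinθ = 4.04847/0.758134 = 5.34005 m.
The centroid lies 1.21/2 = 0.605 m below the top edge, so the top edge sits at y_top = 5.34005 − 0.605 = 4.73505 m along the incline.

y_top ≈ 4.74 m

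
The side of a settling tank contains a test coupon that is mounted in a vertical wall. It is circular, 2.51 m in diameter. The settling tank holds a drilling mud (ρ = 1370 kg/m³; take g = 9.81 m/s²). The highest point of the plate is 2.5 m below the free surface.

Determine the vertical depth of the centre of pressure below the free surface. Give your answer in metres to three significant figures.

γ = ρg = 1370 × 9.81 / 1000 = 13.4397 kN/m³.
The centroid is at the centre, 1.255 m below the top of the plate, so the centroid depth is h_c = 2.5 + 1.255 = 3.755 m.
A = π(1.255)² = 4.94809 m².
Resultant F = γ·h_c·A = 13.4397 × 3.755 × 4.94809 = 249.711 kN.
I_c = πr⁴/4 = π × 1.255⁴/4 = 1.94834 m⁴.
Centre of pressure: y_p = y_c + I_c/(y_c·A) = 3.755 + 1.94834/(3.755 × 4.94809) = 3.755 + 0.104862 = 3.85986 m along the plane.

h_p = 3.86 m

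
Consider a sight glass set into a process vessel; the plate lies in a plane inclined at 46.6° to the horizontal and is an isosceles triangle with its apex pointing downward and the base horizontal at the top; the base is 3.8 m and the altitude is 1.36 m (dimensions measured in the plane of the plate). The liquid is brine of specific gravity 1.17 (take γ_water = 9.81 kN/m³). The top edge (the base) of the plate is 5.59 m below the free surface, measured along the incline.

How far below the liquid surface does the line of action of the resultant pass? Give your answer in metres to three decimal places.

γ = 1.17 × 9.81 = 11.4777 kN/m³.
Let θ = 46.6° be the plate's angle to the horizontal; measure y along the incline from where the plane meets the free surface. Vertical depth h = y·sinθ with sinθ = 0.726575.
With the apex down, the centroid sits h/3 = 1.36/3 = 0.453333 m below the base (the top edge), so y_c = 5.59 + 0.453333 = 6.04333 m and h_c = 6.04333 × 0.726575 = 4.39093 m.
A = ½ × 3.8 × 1.36 = 2.584 m².
Resultant F = γ·h_c·A = 11.4777 × 4.39093 × 2.584 = 130.228 kN.
I_c = b·h³/36 = 3.8 × 1.36³/36 = 0.26552 m⁴.
Centre of pressure: y_p = y_c + I_c/(y_c·A) = 6.04333 + 0.26552/(6.04333 × 2.584) = 6.04333 + 0.0170031 = 6.06033 m along the plane.
Vertically, h_p = y_p·sinθ = 6.06033 × 0.726575 = 4.40328 m.

h_p = 4.403 m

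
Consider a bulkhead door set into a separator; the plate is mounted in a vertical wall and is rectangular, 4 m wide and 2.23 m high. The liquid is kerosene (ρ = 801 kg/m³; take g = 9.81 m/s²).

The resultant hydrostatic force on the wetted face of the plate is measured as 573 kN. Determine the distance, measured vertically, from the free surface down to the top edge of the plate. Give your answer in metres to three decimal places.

γ = ρg = 801 × 9.81 / 1000 = 7.85781 kN/m³.
A = 4 × 2.23 = 8.92 m².
From F = γ·h_c·A, the centroid depth is h_c = 573/(7.85781 × 8.92) = 8.17501 m.
The centroid lies 2.23/2 = 1.115 m below the top edge, so the top edge sits at h_top = 8.17501 − 1.115 = 7.06001 m below the surface.

d_top ≈ 7.060 m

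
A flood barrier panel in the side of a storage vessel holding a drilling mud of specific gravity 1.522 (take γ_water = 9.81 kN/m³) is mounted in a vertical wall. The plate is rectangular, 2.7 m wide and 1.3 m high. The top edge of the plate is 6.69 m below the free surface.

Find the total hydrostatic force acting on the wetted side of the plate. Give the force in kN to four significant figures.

γ = 1.522 × 9.81 = 14.93082 kN/m³.
The centroid lies 1.3/2 = 0.65 m below the top edge, so the centroid depth is h_c = 6.69 + 0.65 = 7.34 m.
A = 2.7 × 1.3 = 3.51 m².
Resultant F = γ·h_c·A = 14.93082 × 7.34 × 3.51 = 384.669 kN.

F ≈ 384.7 kN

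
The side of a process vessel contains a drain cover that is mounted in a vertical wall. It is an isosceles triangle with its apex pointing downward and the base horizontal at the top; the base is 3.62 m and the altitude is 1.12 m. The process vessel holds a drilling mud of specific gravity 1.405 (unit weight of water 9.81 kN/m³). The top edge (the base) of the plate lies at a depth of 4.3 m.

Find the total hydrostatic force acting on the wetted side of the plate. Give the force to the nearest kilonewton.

γ = 1.405 × 9.81 = 13.78305 kN/m³.
With the apex down, the centroid sits h/3 = 1.12/3 = 0.373333 m below the base (the top edge), so the centroid depth is h_c = 4.3 + 0.373333 = 4.67333 m.
A = ½ × 3.62 × 1.12 = 2.0272 m².
Resultant F = γ·h_c·A = 13.78305 × 4.67333 × 2.0272 = 130.578 kN.

F ≈ 131 kN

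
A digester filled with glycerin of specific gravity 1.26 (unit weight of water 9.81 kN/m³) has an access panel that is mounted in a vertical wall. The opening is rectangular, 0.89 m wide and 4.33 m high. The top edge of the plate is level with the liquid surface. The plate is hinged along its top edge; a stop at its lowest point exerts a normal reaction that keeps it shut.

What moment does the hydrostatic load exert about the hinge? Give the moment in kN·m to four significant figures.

γ = 1.26 × 9.81 = 12.3606 kN/m³.
The centroid lies 4.33/2 = 2.165 m below the top edge, so the centroid depth is h_c = 2.165 m.
A = 0.89 × 4.33 = 3.8537 m².
Resultant F = γ·h_c·A = 12.3606 × 2.165 × 3.8537 = 103.128 kN.
I_c = b·h³/12 = 0.89 × 4.33³/12 = 6.02105 m⁴.
Centre of pressure: y_p = y_c + I_c/(y_c·A) = 2.165 + 6.02105/(2.165 × 3.8537) = 2.165 + 0.721666 = 2.88667 m along the plane.
The resultant acts 2.165 + 0.721666 = 2.88667 m (along the plate) below the hinge at the top edge, so the moment about the hinge is M = F × 2.88667 = 103.128 × 2.88667 = 297.697 kN·m.

M ≈ 297.7 kN·m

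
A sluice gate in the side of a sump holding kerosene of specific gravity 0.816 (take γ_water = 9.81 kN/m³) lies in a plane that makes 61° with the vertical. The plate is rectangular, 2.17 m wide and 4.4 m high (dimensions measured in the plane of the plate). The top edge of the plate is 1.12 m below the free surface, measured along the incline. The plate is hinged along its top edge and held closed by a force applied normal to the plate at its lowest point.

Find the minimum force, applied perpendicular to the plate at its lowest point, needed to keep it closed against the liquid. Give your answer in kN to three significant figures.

P ≈ 75.1 kN

γ = 0.816 × 9.81 = 8.00496 kN/m³.
The plate makes 61° with the vertical, i.e. θ = 90° − 61° = 29° to the horizontal. Measuring y along the incline from the free-surface line, vertical depth h = y·sinθ with sinθ = 0.484810.
The centroid lies 4.4/2 = 2.2 m below the top edge, so y_c = 1.12 + 2.2 = 3.32 m and h_c = 3.32 × 0.484810 = 1.60957 m.
A = 2.17 × 4.4 = 9.548 m².
Resultant F = γ·h_c·A = 8.00496 × 1.60957 × 9.548 = 123.022 kN.
I_c = b·h³/12 = 2.17 × 4.4³/12 = 15.4041 m⁴.
Centre of pressure: y_p = y_c + I_c/(y_c·A) = 3.32 + 15.4041/(3.32 × 9.548) = 3.32 + 0.485944 = 3.80594 m along the plane.
The resultant acts 2.2 + 0.485944 = 2.68594 m (along the plate) below the hinge at the top edge, so the moment about the hinge is M = F × 2.68594 = 123.022 × 2.68594 = 330.43 kN·m.
A normal force at the bottom, 4.4 m from the hinge, must supply this moment: P = 330.43/4.4 = 75.0977 kN.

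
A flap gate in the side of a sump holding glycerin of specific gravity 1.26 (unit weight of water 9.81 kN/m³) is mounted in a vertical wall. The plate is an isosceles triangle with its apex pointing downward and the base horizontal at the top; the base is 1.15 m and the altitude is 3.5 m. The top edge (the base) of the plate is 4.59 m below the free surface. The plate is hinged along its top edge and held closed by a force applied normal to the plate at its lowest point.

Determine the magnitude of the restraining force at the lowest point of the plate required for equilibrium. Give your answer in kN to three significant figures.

P ≈ 52.6 kN

γ = 1.26 × 9.81 = 12.3606 kN/m³.
With the apex down, the centroid sits h/3 = 3.5/3 = 1.16667 m below the base (the top edge), so the centroid depth is h_c = 4.59 + 1.16667 = 5.75667 m.
A = ½ × 1.15 × 3.5 = 2.0125 m².
Resultant F = γ·h_c·A = 12.3606 × 5.75667 × 2.0125 = 143.201 kN.
I_c = b·h³/36 = 1.15 × 3.5³/36 = 1.36962 m⁴.
Centre of pressure: y_p = y_c + I_c/(y_c·A) = 5.75667 + 1.36962/(5.75667 × 2.0125) = 5.75667 + 0.118221 = 5.87489 m along the plane.
The resultant acts 1.16667 + 0.118221 = 1.28489 m (along the plate) below the hinge at the top edge, so the moment about the hinge is M = F × 1.28489 = 143.201 × 1.28489 = 183.998 kN·m.
A normal force at the bottom, 3.5 m from the hinge, must supply this moment: P = 183.998/3.5 = 52.5709 kN.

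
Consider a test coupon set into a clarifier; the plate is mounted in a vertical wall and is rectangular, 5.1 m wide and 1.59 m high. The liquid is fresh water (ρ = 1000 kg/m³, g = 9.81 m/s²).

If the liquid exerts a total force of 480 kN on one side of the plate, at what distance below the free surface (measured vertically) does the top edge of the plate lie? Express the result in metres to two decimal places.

d_top ≈ 5.24 m

γ = ρg = 1000 × 9.81 = 9810 N/m³ = 9.81 kN/m³.
A = 5.1 × 1.59 = 8.109 m².
From F = γ·h_c·A, the centroid depth is h_c = 480/(9.81 × 8.109) = 6.03399 m.
The centroid lies 1.59/2 = 0.795 m below the top edge, so the top edge sits at h_top = 6.03399 − 0.795 = 5.23899 m below the surface.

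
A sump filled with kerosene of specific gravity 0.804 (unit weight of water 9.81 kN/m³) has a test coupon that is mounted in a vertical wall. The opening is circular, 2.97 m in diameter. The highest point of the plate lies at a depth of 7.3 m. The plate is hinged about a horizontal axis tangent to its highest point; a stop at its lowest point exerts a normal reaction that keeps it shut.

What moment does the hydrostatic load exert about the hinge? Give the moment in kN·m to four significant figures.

M ≈ 743.0 kN·m

γ = 0.804 × 9.81 = 7.88724 kN/m³.
The centroid is at the centre, 1.485 m below the top of the plate, so the centroid depth is h_c = 7.3 + 1.485 = 8.785 m.
A = π(1.485)² = 6.92792 m².
Resultant F = γ·h_c·A = 7.88724 × 8.785 × 6.92792 = 480.031 kN.
I_c = πr⁴/4 = π × 1.485⁴/4 = 3.8194 m⁴.
Centre of pressure: y_p = y_c + I_c/(y_c·A) = 8.785 + 3.8194/(8.785 × 6.92792) = 8.785 + 0.0627553 = 8.84776 m along the plane.
The resultant acts 1.485 + 0.0627553 = 1.54776 m (along the plate) below the hinge at the top edge, so the moment about the hinge is M = F × 1.54776 = 480.031 × 1.54776 = 742.973 kN·m.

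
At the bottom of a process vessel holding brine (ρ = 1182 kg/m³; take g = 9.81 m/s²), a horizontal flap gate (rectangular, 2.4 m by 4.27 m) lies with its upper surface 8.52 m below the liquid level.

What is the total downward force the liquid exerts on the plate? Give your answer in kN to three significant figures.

F ≈ 1010 kN

γ = ρg = 1182 × 9.81 / 1000 = 11.59542 kN/m³.
The plate is horizontal, so pressure is uniform at p = γ·h = 11.59542 × 8.52 = 98.793 kN/m².
A = 2.4 × 4.27 = 10.248 m².
F = p·A = 98.793 × 10.248 = 1012.43 kN.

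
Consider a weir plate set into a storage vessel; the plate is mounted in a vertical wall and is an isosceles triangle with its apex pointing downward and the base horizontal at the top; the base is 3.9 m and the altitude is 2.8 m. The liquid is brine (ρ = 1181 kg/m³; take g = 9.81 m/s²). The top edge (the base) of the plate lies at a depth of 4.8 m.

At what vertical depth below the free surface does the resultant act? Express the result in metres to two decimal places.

h_p = 5.81 m

γ = ρg = 1181 × 9.81 / 1000 = 11.58561 kN/m³.
With the apex down, the centroid sits h/3 = 2.8/3 = 0.933333 m below the base (the top edge), so the centroid depth is h_c = 4.8 + 0.933333 = 5.73333 m.
A = ½ × 3.9 × 2.8 = 5.46 m².
Resultant F = γ·h_c·A = 11.58561 × 5.73333 × 5.46 = 362.676 kN.
I_c = b·h³/36 = 3.9 × 2.8³/36 = 2.37813 m⁴.
Centre of pressure: y_p = y_c + I_c/(y_c·A) = 5.73333 + 2.37813/(5.73333 × 5.46) = 5.73333 + 0.0759689 = 5.8093 m along the plane.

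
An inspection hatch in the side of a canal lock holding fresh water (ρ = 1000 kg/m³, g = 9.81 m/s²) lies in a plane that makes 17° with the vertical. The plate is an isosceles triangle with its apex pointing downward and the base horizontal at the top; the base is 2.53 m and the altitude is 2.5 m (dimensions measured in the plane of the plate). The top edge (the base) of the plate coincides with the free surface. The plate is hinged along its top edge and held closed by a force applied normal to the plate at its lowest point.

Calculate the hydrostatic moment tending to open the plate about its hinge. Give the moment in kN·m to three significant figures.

M ≈ 30.9 kN·m

γ = ρg = 1000 × 9.81 = 9810 N/m³ = 9.81 kN/m³.
The plate makes 17° with the vertical, i.e. θ = 90° − 17° = 73° to the horizontal. Measuring y along the incline from the free-surface line, vertical depth h = y·sinθ with sinθ = 0.956305.
With the apex down, the centroid sits h/3 = 2.5/3 = 0.833333 m below the base (the top edge), so y_c = 0.833333 m and h_c = 0.833333 × 0.956305 = 0.796921 m.
A = ½ × 2.53 × 2.5 = 3.1625 m².
Resultant F = γ·h_c·A = 9.81 × 0.796921 × 3.1625 = 24.7238 kN.
I_c = b·h³/36 = 2.53 × 2.5³/36 = 1.09809 m⁴.
Centre of pressure: y_p = y_c + I_c/(y_c·A) = 0.833333 + 1.09809/(0.833333 × 3.1625) = 0.833333 + 0.416667 = 1.25 m along the plane.
The resultant acts 0.833333 + 0.416667 = 1.25 m (along the plate) below the hinge at the top edge, so the moment about the hinge is M = F × 1.25 = 24.7238 × 1.25 = 30.9047 kN·m.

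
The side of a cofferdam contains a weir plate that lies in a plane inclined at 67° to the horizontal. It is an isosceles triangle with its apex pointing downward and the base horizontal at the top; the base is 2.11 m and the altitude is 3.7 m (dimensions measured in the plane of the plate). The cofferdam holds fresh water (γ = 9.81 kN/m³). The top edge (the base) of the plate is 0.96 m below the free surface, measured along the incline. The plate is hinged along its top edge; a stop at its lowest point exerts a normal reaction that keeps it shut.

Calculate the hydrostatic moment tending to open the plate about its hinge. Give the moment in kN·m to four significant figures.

γ = 9.81 kN/m³.
Let θ = 67° be the plate's angle to the horizontal; measure y along the incline from where the plane meets the free surface. Vertical depth h = y·sinθ with sinθ = 0.920505.
With the apex down, the centroid sits h/3 = 3.7/3 = 1.23333 m below the base (the top edge), so y_c = 0.96 + 1.23333 = 2.19333 m and h_c = 2.19333 × 0.920505 = 2.01897 m.
A = ½ × 2.11 × 3.7 = 3.9035 m².
Resultant F = γ·h_c·A = 9.81 × 2.01897 × 3.9035 = 77.3131 kN.
I_c = b·h³/36 = 2.11 × 3.7³/36 = 2.96883 m⁴.
Centre of pressure: y_p = y_c + I_c/(y_c·A) = 2.19333 + 2.96883/(2.19333 × 3.9035) = 2.19333 + 0.346759 = 2.54009 m along the plane.
The resultant acts 1.23333 + 0.346759 = 1.58009 m (along the plate) below the hinge at the top edge, so the moment about the hinge is M = F × 1.58009 = 77.3131 × 1.58009 = 122.162 kN·m.

M ≈ 122.2 kN·m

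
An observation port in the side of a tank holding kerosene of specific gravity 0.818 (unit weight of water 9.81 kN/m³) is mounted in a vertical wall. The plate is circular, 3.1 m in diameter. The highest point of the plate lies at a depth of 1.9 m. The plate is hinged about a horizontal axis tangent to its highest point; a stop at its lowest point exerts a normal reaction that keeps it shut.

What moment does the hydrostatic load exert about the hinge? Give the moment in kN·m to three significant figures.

γ = 0.818 × 9.81 = 8.02458 kN/m³.
The centroid is at the centre, 1.55 m below the top of the plate, so the centroid depth is h_c = 1.9 + 1.55 = 3.45 m.
A = π(1.55)² = 7.54768 m².
Resultant F = γ·h_c·A = 8.02458 × 3.45 × 7.54768 = 208.956 kN.
I_c = πr⁴/4 = π × 1.55⁴/4 = 4.53332 m⁴.
Centre of pressure: y_p = y_c + I_c/(y_c·A) = 3.45 + 4.53332/(3.45 × 7.54768) = 3.45 + 0.174094 = 3.62409 m along the plane.
The resultant acts 1.55 + 0.174094 = 1.72409 m (along the plate) below the hinge at the top edge, so the moment about the hinge is M = F × 1.72409 = 208.956 × 1.72409 = 360.259 kN·m.

M ≈ 360 kN·m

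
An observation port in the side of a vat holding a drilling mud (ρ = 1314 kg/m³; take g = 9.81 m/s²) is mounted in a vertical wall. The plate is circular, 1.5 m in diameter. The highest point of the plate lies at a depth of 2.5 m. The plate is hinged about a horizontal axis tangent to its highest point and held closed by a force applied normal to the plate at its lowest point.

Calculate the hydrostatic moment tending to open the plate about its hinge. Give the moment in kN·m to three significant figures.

γ = ρg = 1314 × 9.81 / 1000 = 12.89034 kN/m³.
The centroid is at the centre, 0.75 m below the top of the plate, so the centroid depth is h_c = 2.5 + 0.75 = 3.25 m.
A = π(0.75)² = 1.76715 m².
Resultant F = γ·h_c·A = 12.89034 × 3.25 × 1.76715 = 74.0323 kN.
I_c = πr⁴/4 = π × 0.75⁴/4 = 0.248505 m⁴.
Centre of pressure: y_p = y_c + I_c/(y_c·A) = 3.25 + 0.248505/(3.25 × 1.76715) = 3.25 + 0.0432691 = 3.29327 m along the plane.
The resultant acts 0.75 + 0.0432691 = 0.793269 m (along the plate) below the hinge at the top edge, so the moment about the hinge is M = F × 0.793269 = 74.0323 × 0.793269 = 58.7275 kN·m.

M ≈ 58.7 kN·m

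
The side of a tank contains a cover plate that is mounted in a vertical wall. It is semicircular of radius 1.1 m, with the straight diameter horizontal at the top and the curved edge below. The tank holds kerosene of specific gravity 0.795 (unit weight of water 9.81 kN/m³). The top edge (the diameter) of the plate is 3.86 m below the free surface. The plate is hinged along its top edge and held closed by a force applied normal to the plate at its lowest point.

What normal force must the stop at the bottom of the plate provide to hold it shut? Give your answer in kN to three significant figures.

γ = 0.795 × 9.81 = 7.79895 kN/m³.
The centroid of a semicircle lies 4r/(3π) = 0.466854 m from the diameter, here below the top edge, so the centroid depth is h_c = 3.86 + 0.466854 = 4.32685 m.
A = πr²/2 = π × 1.1²/2 = 1.90066 m².
Resultant F = γ·h_c·A = 7.79895 × 4.32685 × 1.90066 = 64.1376 kN.
I_c = (π/8 − 8/(9π))·r⁴ = 0.109757 × 1.1⁴ = 0.160695 m⁴.
Centre of pressure: y_p = y_c + I_c/(y_c·A) = 4.32685 + 0.160695/(4.32685 × 1.90066) = 4.32685 + 0.0195401 = 4.34639 m along the plane.
The resultant acts 0.466854 + 0.0195401 = 0.486394 m (along the plate) below the hinge at the top edge, so the moment about the hinge is M = F × 0.486394 = 64.1376 × 0.486394 = 31.1961 kN·m.
A normal force at the bottom, 1.1 m from the hinge, must supply this moment: P = 31.1961/1.1 = 28.3601 kN.

P ≈ 28.4 kN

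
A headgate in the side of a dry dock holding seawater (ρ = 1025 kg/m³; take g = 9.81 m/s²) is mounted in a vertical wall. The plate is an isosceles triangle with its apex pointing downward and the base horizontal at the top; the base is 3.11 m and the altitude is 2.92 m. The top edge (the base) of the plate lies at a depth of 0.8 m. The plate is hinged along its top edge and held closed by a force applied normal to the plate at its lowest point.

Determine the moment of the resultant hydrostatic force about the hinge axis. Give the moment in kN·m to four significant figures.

γ = ρg = 1025 × 9.81 / 1000 = 10.05525 kN/m³.
With the apex down, the centroid sits h/3 = 2.92/3 = 0.973333 m below the base (the top edge), so the centroid depth is h_c = 0.8 + 0.973333 = 1.77333 m.
A = ½ × 3.11 × 2.92 = 4.5406 m².
Resultant F = γ·h_c·A = 10.05525 × 1.77333 × 4.5406 = 80.9647 kN.
I_c = b·h³/36 = 3.11 × 2.92³/36 = 2.15083 m⁴.
Centre of pressure: y_p = y_c + I_c/(y_c·A) = 1.77333 + 2.15083/(1.77333 × 4.5406) = 1.77333 + 0.267118 = 2.04045 m along the plane.
The resultant acts 0.973333 + 0.267118 = 1.24045 m (along the plate) below the hinge at the top edge, so the moment about the hinge is M = F × 1.24045 = 80.9647 × 1.24045 = 100.433 kN·m.

M ≈ 100.4 kN·m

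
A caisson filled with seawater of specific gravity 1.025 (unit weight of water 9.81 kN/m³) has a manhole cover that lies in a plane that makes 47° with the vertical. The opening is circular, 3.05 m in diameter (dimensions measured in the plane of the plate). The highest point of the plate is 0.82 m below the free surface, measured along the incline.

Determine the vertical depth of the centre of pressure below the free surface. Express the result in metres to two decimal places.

h_p = 1.77 m

γ = 1.025 × 9.81 = 10.05525 kN/m³.
The plate makes 47° with the vertical, i.e. θ = 90° − 47° = 43° to the horizontal. Measuring y along the incline from the free-surface line, vertical depth h = y·sinθ with sinθ = 0.681998.
The centroid is at the centre, 1.525 m below the top of the plate, so y_c = 0.82 + 1.525 = 2.345 m and h_c = 2.345 × 0.681998 = 1.59929 m.
A = π(1.525)² = 7.30617 m².
Resultant F = γ·h_c·A = 10.05525 × 1.59929 × 7.30617 = 117.492 kN.
I_c = πr⁴/4 = π × 1.525⁴/4 = 4.24785 m⁴.
Centre of pressure: y_p = y_c + I_c/(y_c·A) = 2.345 + 4.24785/(2.345 × 7.30617) = 2.345 + 0.247934 = 2.59293 m along the plane.
Vertically, h_p = y_p·sinθ = 2.59293 × 0.681998 = 1.76837 m.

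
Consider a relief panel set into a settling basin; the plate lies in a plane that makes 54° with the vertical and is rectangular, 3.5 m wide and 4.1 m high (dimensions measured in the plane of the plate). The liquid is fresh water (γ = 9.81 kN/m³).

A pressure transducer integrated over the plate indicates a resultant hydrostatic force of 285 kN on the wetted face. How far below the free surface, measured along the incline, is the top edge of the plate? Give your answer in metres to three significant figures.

γ = 9.81 kN/m³.
A = 3.5 × 4.1 = 14.35 m².
From F = γ·h_c·A, the centroid depth is h_c = 285/(9.81 × 14.35) = 2.02453 m.
The plate makes 54° with the vertical, i.e. θ = 90° − 54° = 36° to the horizontal. Measuring y along the incline from the free-surface line, vertical depth h = y·sinθ with sinθ = 0.587785.
Along the incline, y_c = h_c/sinθ = 2.02453/0.587785 = 3.44434 m.
The centroid lies 4.1/2 = 2.05 m below the top edge, so the top edge sits at y_top = 3.44434 − 2.05 = 1.39434 m along the incline.

y_top ≈ 1.39 m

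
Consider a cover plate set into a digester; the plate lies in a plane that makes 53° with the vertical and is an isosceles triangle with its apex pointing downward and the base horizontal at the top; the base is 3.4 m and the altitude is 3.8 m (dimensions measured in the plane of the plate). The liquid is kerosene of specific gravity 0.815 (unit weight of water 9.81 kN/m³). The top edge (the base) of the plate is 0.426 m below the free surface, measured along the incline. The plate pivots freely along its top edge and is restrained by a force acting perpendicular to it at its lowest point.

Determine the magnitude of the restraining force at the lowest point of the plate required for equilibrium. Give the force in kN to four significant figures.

γ = 0.815 × 9.81 = 7.99515 kN/m³.
The plate makes 53° with the vertical, i.e. θ = 90° − 53° = 37° to the horizontal. Measuring y along the incline from the free-surface line, vertical depth h = y·sinθ with sinθ = 0.601815.
With the apex down, the centroid sits h/3 = 3.8/3 = 1.26667 m below the base (the top edge), so y_c = 0.426 + 1.26667 = 1.69267 m and h_c = 1.69267 × 0.601815 = 1.01867 m.
A = ½ × 3.4 × 3.8 = 6.46 m².
Resultant F = γ·h_c·A = 7.99515 × 1.01867 × 6.46 = 52.6129 kN.
I_c = b·h³/36 = 3.4 × 3.8³/36 = 5.18236 m⁴.
Centre of pressure: y_p = y_c + I_c/(y_c·A) = 1.69267 + 5.18236/(1.69267 × 6.46) = 1.69267 + 0.473939 = 2.16661 m along the plane.
The resultant acts 1.26667 + 0.473939 = 1.74061 m (along the plate) below the hinge at the top edge, so the moment about the hinge is M = F × 1.74061 = 52.6129 × 1.74061 = 91.5785 kN·m.
A normal force at the bottom, 3.8 m from the hinge, must supply this moment: P = 91.5785/3.8 = 24.0996 kN.

P ≈ 24.10 kN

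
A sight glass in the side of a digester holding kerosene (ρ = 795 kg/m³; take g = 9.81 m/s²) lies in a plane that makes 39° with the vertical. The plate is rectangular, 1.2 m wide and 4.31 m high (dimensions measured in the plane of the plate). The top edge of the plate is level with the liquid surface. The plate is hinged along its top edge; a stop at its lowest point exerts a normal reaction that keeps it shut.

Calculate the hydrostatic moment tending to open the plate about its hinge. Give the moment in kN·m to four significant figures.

γ = ρg = 795 × 9.81 / 1000 = 7.79895 kN/m³.
The plate makes 39° with the vertical, i.e. θ = 90° − 39° = 51° to the horizontal. Measuring y along the incline from the free-surface line, vertical depth h = y·sinθ with sinθ = 0.777146.
The centroid lies 4.31/2 = 2.155 m below the top edge, so y_c = 2.155 m and h_c = 2.155 × 0.777146 = 1.67475 m.
A = 1.2 × 4.31 = 5.172 m².
Resultant F = γ·h_c·A = 7.79895 × 1.67475 × 5.172 = 67.553 kN.
I_c = b·h³/12 = 1.2 × 4.31³/12 = 8.0063 m⁴.
Centre of pressure: y_p = y_c + I_c/(y_c·A) = 2.155 + 8.0063/(2.155 × 5.172) = 2.155 + 0.718333 = 2.87333 m along the plane.
The resultant acts 2.155 + 0.718333 = 2.87333 m (along the plate) below the hinge at the top edge, so the moment about the hinge is M = F × 2.87333 = 67.553 × 2.87333 = 194.102 kN·m.

M ≈ 194.1 kN·m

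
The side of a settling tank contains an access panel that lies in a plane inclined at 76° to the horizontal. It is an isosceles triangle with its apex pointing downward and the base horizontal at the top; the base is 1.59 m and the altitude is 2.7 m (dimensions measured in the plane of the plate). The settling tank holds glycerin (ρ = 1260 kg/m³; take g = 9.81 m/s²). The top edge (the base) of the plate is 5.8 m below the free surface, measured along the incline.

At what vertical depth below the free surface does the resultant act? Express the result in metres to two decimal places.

γ = ρg = 1260 × 9.81 / 1000 = 12.3606 kN/m³.
Let θ = 76° be the plate's angle to the horizontal; measure y along the incline from where the plane meets the free surface. Vertical depth h = y·sinθ with sinθ = 0.970296.
With the apex down, the centroid sits h/3 = 2.7/3 = 0.9 m below the base (the top edge), so y_c = 5.8 + 0.9 = 6.7 m and h_c = 6.7 × 0.970296 = 6.50098 m.
A = ½ × 1.59 × 2.7 = 2.1465 m².
Resultant F = γ·h_c·A = 12.3606 × 6.50098 × 2.1465 = 172.484 kN.
I_c = b·h³/36 = 1.59 × 2.7³/36 = 0.869333 m⁴.
Centre of pressure: y_p = y_c + I_c/(y_c·A) = 6.7 + 0.869333/(6.7 × 2.1465) = 6.7 + 0.0604478 = 6.76045 m along the plane.
Vertically, h_p = y_p·sinθ = 6.76045 × 0.970296 = 6.55964 m.

h_p = 6.56 m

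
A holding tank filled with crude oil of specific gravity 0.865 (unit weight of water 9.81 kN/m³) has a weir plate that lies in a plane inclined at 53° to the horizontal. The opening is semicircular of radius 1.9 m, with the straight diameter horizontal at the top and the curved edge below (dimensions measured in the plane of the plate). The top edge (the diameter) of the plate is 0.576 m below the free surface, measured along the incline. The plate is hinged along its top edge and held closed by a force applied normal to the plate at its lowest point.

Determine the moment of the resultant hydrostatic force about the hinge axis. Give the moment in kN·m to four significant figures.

M ≈ 52.53 kN·m

γ = 0.865 × 9.81 = 8.48565 kN/m³.
Let θ = 53° be the plate's angle to the horizontal; measure y along the incline from where the plane meets the free surface. Vertical depth h = y·sinθ with sinθ = 0.798636.
The centroid of a semicircle lies 4r/(3π) = 0.806385 m from the diameter, here below the top edge, so y_c = 0.576 + 0.806385 = 1.38238 m and h_c = 1.38238 × 0.798636 = 1.10402 m.
A = πr²/2 = π × 1.9²/2 = 5.67057 m².
Resultant F = γ·h_c·A = 8.48565 × 1.10402 × 5.67057 = 53.1238 kN.
I_c = (π/8 − 8/(9π))·r⁴ = 0.109757 × 1.9⁴ = 1.43036 m⁴.
Centre of pressure: y_p = y_c + I_c/(y_c·A) = 1.38238 + 1.43036/(1.38238 × 5.67057) = 1.38238 + 0.18247 = 1.56485 m along the plane.
The resultant acts 0.806385 + 0.18247 = 0.988855 m (along the plate) below the hinge at the top edge, so the moment about the hinge is M = F × 0.988855 = 53.1238 × 0.988855 = 52.5317 kN·m.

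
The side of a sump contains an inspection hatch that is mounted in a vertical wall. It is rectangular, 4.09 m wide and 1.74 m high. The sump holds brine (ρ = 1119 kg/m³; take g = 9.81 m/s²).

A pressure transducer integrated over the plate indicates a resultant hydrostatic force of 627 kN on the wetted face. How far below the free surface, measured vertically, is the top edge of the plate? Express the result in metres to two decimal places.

γ = ρg = 1119 × 9.81 / 1000 = 10.97739 kN/m³.
A = 4.09 × 1.74 = 7.1166 m².
From F = γ·h_c·A, the centroid depth is h_c = 627/(10.97739 × 7.1166) = 8.02594 m.
The centroid lies 1.74/2 = 0.87 m below the top edge, so the top edge sits at h_top = 8.02594 − 0.87 = 7.15594 m below the surface.

d_top ≈ 7.16 m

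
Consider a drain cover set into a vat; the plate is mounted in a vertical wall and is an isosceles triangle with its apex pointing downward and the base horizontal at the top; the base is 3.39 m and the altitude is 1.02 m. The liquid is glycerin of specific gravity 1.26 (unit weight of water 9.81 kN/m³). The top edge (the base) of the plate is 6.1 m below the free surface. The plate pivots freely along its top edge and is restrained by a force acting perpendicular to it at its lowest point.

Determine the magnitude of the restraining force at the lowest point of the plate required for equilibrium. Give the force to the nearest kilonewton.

P ≈ 47 kN

γ = 1.26 × 9.81 = 12.3606 kN/m³.
With the apex down, the centroid sits h/3 = 1.02/3 = 0.34 m below the base (the top edge), so the centroid depth is h_c = 6.1 + 0.34 = 6.44 m.
A = ½ × 3.39 × 1.02 = 1.7289 m².
Resultant F = γ·h_c·A = 12.3606 × 6.44 × 1.7289 = 137.624 kN.
I_c = b·h³/36 = 3.39 × 1.02³/36 = 0.0999304 m⁴.
Centre of pressure: y_p = y_c + I_c/(y_c·A) = 6.44 + 0.0999304/(6.44 × 1.7289) = 6.44 + 0.00897515 = 6.44898 m along the plane.
The resultant acts 0.34 + 0.00897515 = 0.348975 m (along the plate) below the hinge at the top edge, so the moment about the hinge is M = F × 0.348975 = 137.624 × 0.348975 = 48.0273 kN·m.
A normal force at the bottom, 1.02 m from the hinge, must supply this moment: P = 48.0273/1.02 = 47.0856 kN.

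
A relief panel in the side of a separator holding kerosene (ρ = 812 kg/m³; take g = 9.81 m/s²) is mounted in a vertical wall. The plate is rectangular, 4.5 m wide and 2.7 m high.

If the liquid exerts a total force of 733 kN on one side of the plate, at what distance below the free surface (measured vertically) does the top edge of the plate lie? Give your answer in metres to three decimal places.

γ = ρg = 812 × 9.81 / 1000 = 7.96572 kN/m³.
A = 4.5 × 2.7 = 12.15 m².
From F = γ·h_c·A, the centroid depth is h_c = 733/(7.96572 × 12.15) = 7.57361 m.
The centroid lies 2.7/2 = 1.35 m below the top edge, so the top edge sits at h_top = 7.57361 − 1.35 = 6.22361 m below the surface.

d_top ≈ 6.224 m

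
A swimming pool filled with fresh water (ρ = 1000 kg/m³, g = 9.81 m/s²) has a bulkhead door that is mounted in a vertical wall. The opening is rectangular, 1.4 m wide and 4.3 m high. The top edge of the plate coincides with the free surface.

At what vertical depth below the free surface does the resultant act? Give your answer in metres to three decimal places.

h_p = 2.867 m

γ = ρg = 1000 × 9.81 = 9810 N/m³ = 9.81 kN/m³.
The centroid lies 4.3/2 = 2.15 m below the top edge, so the centroid depth is h_c = 2.15 m.
A = 1.4 × 4.3 = 6.02 m².
Resultant F = γ·h_c·A = 9.81 × 2.15 × 6.02 = 126.971 kN.
I_c = b·h³/12 = 1.4 × 4.3³/12 = 9.27582 m⁴.
Centre of pressure: y_p = y_c + I_c/(y_c·A) = 2.15 + 9.27582/(2.15 × 6.02) = 2.15 + 0.716667 = 2.86667 m along the plane.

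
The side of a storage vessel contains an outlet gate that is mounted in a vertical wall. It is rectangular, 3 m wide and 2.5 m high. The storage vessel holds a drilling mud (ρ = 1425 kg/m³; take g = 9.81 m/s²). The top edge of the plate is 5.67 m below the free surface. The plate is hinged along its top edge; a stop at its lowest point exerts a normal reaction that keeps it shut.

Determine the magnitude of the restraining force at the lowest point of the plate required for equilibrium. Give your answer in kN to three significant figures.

P ≈ 385 kN

γ = ρg = 1425 × 9.81 / 1000 = 13.97925 kN/m³.
The centroid lies 2.5/2 = 1.25 m below the top edge, so the centroid depth is h_c = 5.67 + 1.25 = 6.92 m.
A = 3 × 2.5 = 7.5 m².
Resultant F = γ·h_c·A = 13.97925 × 6.92 × 7.5 = 725.523 kN.
I_c = b·h³/12 = 3 × 2.5³/12 = 3.90625 m⁴.
Centre of pressure: y_p = y_c + I_c/(y_c·A) = 6.92 + 3.90625/(6.92 × 7.5) = 6.92 + 0.0752649 = 6.99526 m along the plane.
The resultant acts 1.25 + 0.0752649 = 1.32526 m (along the plate) below the hinge at the top edge, so the moment about the hinge is M = F × 1.32526 = 725.523 × 1.32526 = 961.507 kN·m.
A normal force at the bottom, 2.5 m from the hinge, must supply this moment: P = 961.507/2.5 = 384.603 kN.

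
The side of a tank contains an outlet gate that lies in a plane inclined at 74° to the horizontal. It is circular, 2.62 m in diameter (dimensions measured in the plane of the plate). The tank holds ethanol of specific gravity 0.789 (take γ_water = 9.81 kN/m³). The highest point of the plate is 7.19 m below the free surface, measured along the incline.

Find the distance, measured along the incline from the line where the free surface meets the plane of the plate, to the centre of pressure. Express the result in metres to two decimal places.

y_p = 8.55 m

γ = 0.789 × 9.81 = 7.74009 kN/m³.
Let θ = 74° be the plate's angle to the horizontal; measure y along the incline from where the plane meets the free surface. Vertical depth h = y·sinθ with sinθ = 0.961262.
The centroid is at the centre, 1.31 m below the top of the plate, so y_c = 7.19 + 1.31 = 8.5 m and h_c = 8.5 × 0.961262 = 8.17073 m.
A = π(1.31)² = 5.39129 m².
Resultant F = γ·h_c·A = 7.74009 × 8.17073 × 5.39129 = 340.957 kN.
I_c = πr⁴/4 = π × 1.31⁴/4 = 2.313 m⁴.
Centre of pressure: y_p = y_c + I_c/(y_c·A) = 8.5 + 2.313/(8.5 × 5.39129) = 8.5 + 0.0504736 = 8.55047 m along the plane.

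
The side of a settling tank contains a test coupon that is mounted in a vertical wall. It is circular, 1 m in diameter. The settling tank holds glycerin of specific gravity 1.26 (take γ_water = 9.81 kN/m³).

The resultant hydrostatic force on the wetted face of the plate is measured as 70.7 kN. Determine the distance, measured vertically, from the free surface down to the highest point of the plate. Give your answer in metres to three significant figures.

γ = 1.26 × 9.81 = 12.3606 kN/m³.
A = π(0.5)² = 0.785398 m².
From F = γ·h_c·A, the centroid depth is h_c = 70.7/(12.3606 × 0.785398) = 7.28266 m.
The centroid is at the centre, 0.5 m below the top of the plate, so the highest point sits at h_top = 7.28266 − 0.5 = 6.78266 m below the surface.

d_top ≈ 6.78 m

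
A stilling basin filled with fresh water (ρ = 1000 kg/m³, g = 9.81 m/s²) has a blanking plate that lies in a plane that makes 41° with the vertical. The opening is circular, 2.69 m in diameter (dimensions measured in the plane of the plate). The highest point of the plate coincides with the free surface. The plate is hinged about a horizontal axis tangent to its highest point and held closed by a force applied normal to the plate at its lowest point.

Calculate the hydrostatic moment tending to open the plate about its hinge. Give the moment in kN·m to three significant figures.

γ = ρg = 1000 × 9.81 = 9810 N/m³ = 9.81 kN/m³.
The plate makes 41° with the vertical, i.e. θ = 90° − 41° = 49° to the horizontal. Measuring y along the incline from the free-surface line, vertical depth h = y·sinθ with sinθ = 0.754710.
The centroid is at the centre, 1.345 m below the top of the plate, so y_c = 1.345 m and h_c = 1.345 × 0.754710 = 1.01508 m.
A = π(1.345)² = 5.68322 m².
Resultant F = γ·h_c·A = 9.81 × 1.01508 × 5.68322 = 56.5931 kN.
I_c = πr⁴/4 = π × 1.345⁴/4 = 2.57027 m⁴.
Centre of pressure: y_p = y_c + I_c/(y_c·A) = 1.345 + 2.57027/(1.345 × 5.68322) = 1.345 + 0.33625 = 1.68125 m along the plane.
The resultant acts 1.345 + 0.33625 = 1.68125 m (along the plate) below the hinge at the top edge, so the moment about the hinge is M = F × 1.68125 = 56.5931 × 1.68125 = 95.1471 kN·m.

M ≈ 95.1 kN·m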